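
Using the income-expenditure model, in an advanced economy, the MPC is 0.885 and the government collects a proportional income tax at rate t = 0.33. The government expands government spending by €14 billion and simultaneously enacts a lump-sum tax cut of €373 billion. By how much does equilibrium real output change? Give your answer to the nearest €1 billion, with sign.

+€845 billion

Expenditure multiplier = 1/(1 − c(1−t)) = 1/(1 − 0.885×0.67) = 1/0.40705 ≈ 2.457.
ΔG contributes k·ΔG = (+€14 billion) / 0.40705 ≈ +€34.4 billion.
ΔT of −€373 billion changes first-round spending by −c·ΔT = +€330.105 billion, contributing k·(−c·ΔT) = (+€330.105 billion) / 0.40705 ≈ +€811 billion.
Net ΔY = k(ΔG − c·ΔT) = (+€344.105 billion) / 0.40705 ≈ +€845 billion.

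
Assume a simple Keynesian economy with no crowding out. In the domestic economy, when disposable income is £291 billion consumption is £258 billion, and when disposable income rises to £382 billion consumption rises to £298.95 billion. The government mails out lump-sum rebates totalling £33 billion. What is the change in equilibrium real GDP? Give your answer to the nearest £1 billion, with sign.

MPC = ΔC/ΔYd = (298.95 − 258)/(382 − 291) = 40.95/91 = 0.45.
A lump-sum tax change of −£33 billion shifts disposable income by +£33 billion; first-round consumption changes by −c × ΔT = −0.45 × (−£33 billion) = +£14.85 billion.
Expenditure multiplier = 1/(1 − MPC) = 1/(1 − 0.45) = 1/0.55 ≈ 1.818.
The tax multiplier is −c × k ≈ −0.818, so ΔY = k × (−c·ΔT) = (+£14.85 billion) / 0.55 = +£27 billion.

+£27 billion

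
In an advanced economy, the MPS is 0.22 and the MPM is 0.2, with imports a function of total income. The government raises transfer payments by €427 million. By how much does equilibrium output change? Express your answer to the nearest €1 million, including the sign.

+€793 million

MPC = 1 − MPS = 1 − 0.22 = 0.78.
The transfer change shifts disposable income by +€427 million, so first-round consumption changes by c·ΔTR = 0.78 × (+€427 million) = +€333.06 million.
Expenditure multiplier = 1/(1 − c + m) = 1/(1 − 0.78 + 0.2) = 1/0.42 ≈ 2.381.
The transfer multiplier is c × k ≈ 1.857, so ΔY = k × (c·ΔTR) = (+€333.06 million) / 0.42 = +€793 million.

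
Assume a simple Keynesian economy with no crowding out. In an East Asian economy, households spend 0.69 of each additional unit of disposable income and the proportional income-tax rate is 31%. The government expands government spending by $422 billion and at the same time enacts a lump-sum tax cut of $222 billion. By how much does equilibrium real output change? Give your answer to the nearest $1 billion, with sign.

Expenditure multiplier = 1/(1 − c(1−t)) = 1/(1 − 0.69×0.69) = 1/0.5239 ≈ 1.909.
ΔG contributes k·ΔG = (+$422 billion) / 0.5239 ≈ +$805.5 billion.
ΔT of −$222 billion changes first-round spending by −c·ΔT = +$153.18 billion, contributing k·(−c·ΔT) = (+$153.18 billion) / 0.5239 ≈ +$292.4 billion.
Net ΔY = k(ΔG − c·ΔT) = (+$575.18 billion) / 0.5239 ≈ +$1,098 billion.

+$1,098 billion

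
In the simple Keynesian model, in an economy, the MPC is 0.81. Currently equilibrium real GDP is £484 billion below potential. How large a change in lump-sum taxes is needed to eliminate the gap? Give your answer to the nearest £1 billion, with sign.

Spending multiplier = 1/(1 − MPC) = 1/(1 − 0.81) = 1/0.19 ≈ 5.263.
Tax multiplier = −c·k = −0.81/0.19 ≈ −4.263. Need ΔY = +£484 billion, so ΔT = ΔY/(−c·k) = −(+£484 billion) × 0.19 / 0.81 ≈ −£114 billion.
The government should cut lump-sum taxes by £114 billion.

−£114 billion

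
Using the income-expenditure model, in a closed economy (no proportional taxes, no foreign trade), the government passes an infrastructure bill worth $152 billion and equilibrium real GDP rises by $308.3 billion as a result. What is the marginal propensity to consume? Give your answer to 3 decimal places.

0.507

Implied spending multiplier k = ΔY/ΔG = 308.3/152 ≈ 2.0283.
Since k = 1/(1 − MPC), MPC = 1 − 1/k = 1 − ΔG/ΔY = 1 − 152/308.3 ≈ 0.507.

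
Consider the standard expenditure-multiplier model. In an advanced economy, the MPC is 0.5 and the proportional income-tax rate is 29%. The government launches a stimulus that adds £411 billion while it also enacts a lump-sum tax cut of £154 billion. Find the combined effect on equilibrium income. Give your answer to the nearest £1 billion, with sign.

Expenditure multiplier = 1/(1 − c(1−t)) = 1/(1 − 0.5×0.71) = 1/0.645 ≈ 1.55.
ΔG contributes k·ΔG = (+£411 billion) / 0.645 ≈ +£637.2 billion.
ΔT of −£154 billion changes first-round spending by −c·ΔT = +£77 billion, contributing k·(−c·ΔT) = (+£77 billion) / 0.645 ≈ +£119.4 billion.
Net ΔY = k(ΔG − c·ΔT) = (+£488 billion) / 0.645 ≈ +£757 billion.

+£757 billion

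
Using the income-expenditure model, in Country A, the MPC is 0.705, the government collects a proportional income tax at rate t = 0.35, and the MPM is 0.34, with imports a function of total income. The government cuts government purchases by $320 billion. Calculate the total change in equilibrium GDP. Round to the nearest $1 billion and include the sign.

Expenditure multiplier = 1/(1 − c(1−t) + m) = 1/(1 − 0.705×0.65 + 0.34) = 1/0.88175 ≈ 1.134.
ΔY = k × ΔG = (−$320 billion) / 0.88175 ≈ −$363 billion.

−$363 billion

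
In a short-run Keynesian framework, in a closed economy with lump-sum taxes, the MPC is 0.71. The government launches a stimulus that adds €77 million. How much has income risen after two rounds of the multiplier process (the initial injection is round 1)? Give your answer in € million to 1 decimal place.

€131.7 million

Round 1 adds ΔG = €77 million; each later round is MPC = 0.71 times the previous.
After 2 rounds: 77 + 54.67 = ΔG·(1 − c^2)/(1 − c) = 77 × (1 − 0.5041)/0.29 ≈ €131.7 million.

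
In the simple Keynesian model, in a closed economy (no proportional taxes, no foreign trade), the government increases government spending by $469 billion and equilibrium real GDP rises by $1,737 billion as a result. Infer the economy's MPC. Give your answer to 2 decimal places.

Implied spending multiplier k = ΔY/ΔG = 1,737/469 ≈ 3.7036.
Since k = 1/(1 − MPC), MPC = 1 − 1/k = 1 − ΔG/ΔY = 1 − 469/1,737 ≈ 0.73.

0.73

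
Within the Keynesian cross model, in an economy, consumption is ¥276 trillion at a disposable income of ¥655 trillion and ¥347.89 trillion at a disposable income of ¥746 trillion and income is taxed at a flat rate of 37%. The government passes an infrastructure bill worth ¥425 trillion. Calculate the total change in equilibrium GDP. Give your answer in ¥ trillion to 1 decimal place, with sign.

+¥846.1 trillion

MPC = ΔC/ΔYd = (347.89 − 276)/(746 − 655) = 71.89/91 = 0.79.
Expenditure multiplier = 1/(1 − c(1−t)) = 1/(1 − 0.79×0.63) = 1/0.5023 ≈ 1.991.
ΔY = k × ΔG = (+¥425 trillion) / 0.5023 ≈ +¥846.1 trillion.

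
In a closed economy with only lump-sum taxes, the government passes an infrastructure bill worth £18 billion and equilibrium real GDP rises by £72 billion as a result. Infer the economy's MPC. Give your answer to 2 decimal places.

Implied spending multiplier k = ΔY/ΔG = 72/18 = 4.
Since k = 1/(1 − MPC), MPC = 1 − 1/k = 1 − ΔG/ΔY = 1 − 18/72 = 0.75.

0.75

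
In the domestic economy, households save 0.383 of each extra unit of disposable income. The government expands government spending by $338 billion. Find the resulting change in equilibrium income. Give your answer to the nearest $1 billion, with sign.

MPC = 1 − MPS = 1 − 0.383 = 0.617.
Expenditure multiplier = 1/(1 − MPC) = 1/(1 − 0.617) = 1/0.383 ≈ 2.611.
ΔY = k × ΔG = (+$338 billion) / 0.383 ≈ +$883 billion.

+$883 billion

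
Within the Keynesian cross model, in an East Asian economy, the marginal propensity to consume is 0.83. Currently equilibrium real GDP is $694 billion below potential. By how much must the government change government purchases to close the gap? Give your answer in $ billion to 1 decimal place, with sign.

Spending multiplier = 1/(1 − MPC) = 1/(1 − 0.83) = 1/0.17 ≈ 5.882.
Need ΔY = +$694 billion, so ΔG = ΔY/k = (+$694 billion) × 0.17 ≈ +$118 billion.
The government should increase government purchases by $118 billion.

+$118.0 billion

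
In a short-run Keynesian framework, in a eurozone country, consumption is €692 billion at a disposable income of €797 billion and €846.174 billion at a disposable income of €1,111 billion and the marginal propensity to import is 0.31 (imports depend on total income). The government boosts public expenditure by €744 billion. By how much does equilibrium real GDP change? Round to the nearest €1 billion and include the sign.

MPC = ΔC/ΔYd = (846.174 − 692)/(1,111 − 797) = 154.174/314 = 0.491.
Expenditure multiplier = 1/(1 − c + m) = 1/(1 − 0.491 + 0.31) = 1/0.819 ≈ 1.221.
ΔY = k × ΔG = (+€744 billion) / 0.819 ≈ +€908 billion.

+€908 billion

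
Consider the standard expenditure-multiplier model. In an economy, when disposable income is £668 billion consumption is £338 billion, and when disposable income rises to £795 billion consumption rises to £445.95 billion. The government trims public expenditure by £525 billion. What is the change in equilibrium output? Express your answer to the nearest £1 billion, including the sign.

−£3,500 billion

MPC = ΔC/ΔYd = (445.95 − 338)/(795 − 668) = 107.95/127 = 0.85.
Expenditure multiplier = 1/(1 − MPC) = 1/(1 − 0.85) = 1/0.15 ≈ 6.667.
ΔY = k × ΔG = (−£525 billion) / 0.15 = −£3,500 billion.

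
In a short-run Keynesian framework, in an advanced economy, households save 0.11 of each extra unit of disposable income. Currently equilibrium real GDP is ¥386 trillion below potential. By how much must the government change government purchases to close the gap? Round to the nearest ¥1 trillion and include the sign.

MPC = 1 − MPS = 1 − 0.11 = 0.89.
Spending multiplier = 1/(1 − MPC) = 1/(1 − 0.89) = 1/0.11 ≈ 9.091.
Need ΔY = +¥386 trillion, so ΔG = ΔY/k = (+¥386 trillion) × 0.11 ≈ +¥42 trillion.
The government should increase government purchases by ¥42 trillion.

+¥42 trillion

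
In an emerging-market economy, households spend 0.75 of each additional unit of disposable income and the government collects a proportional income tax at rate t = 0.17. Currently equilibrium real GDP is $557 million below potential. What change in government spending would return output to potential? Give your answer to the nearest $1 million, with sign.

+$210 million

Spending multiplier = 1/(1 − c(1−t)) = 1/(1 − 0.75×0.83) = 1/0.3775 ≈ 2.649.
Need ΔY = +$557 million, so ΔG = ΔY/k = (+$557 million) × 0.3775 ≈ +$210 million.
The government should increase government spending by $210 million.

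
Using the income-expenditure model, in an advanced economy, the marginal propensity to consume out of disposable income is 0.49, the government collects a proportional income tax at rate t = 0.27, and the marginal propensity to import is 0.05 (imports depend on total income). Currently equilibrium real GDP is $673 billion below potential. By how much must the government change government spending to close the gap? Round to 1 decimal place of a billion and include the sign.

Spending multiplier = 1/(1 − c(1−t) + m) = 1/(1 − 0.49×0.73 + 0.05) = 1/0.6923 ≈ 1.444.
Need ΔY = +$673 billion, so ΔG = ΔY/k = (+$673 billion) × 0.6923 ≈ +$465.9 billion.
The government should increase government spending by $465.9 billion.

+$465.9 billion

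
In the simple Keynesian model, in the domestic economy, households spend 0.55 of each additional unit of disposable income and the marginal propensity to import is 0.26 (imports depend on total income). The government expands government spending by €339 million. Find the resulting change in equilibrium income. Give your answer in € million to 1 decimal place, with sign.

+€477.5 million

Expenditure multiplier = 1/(1 − c + m) = 1/(1 − 0.55 + 0.26) = 1/0.71 ≈ 1.408.
ΔY = k × ΔG = (+€339 million) / 0.71 ≈ +€477.5 million.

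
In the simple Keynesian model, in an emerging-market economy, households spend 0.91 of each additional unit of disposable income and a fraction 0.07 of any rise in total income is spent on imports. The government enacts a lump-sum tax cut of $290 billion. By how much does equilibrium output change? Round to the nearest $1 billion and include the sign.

A lump-sum tax change of −$290 billion shifts disposable income by +$290 billion; first-round consumption changes by −c × ΔT = −0.91 × (−$290 billion) = +$263.9 billion.
Expenditure multiplier = 1/(1 − c + m) = 1/(1 − 0.91 + 0.07) = 1/0.16 = 6.25.
The tax multiplier is −c × k ≈ −5.688, so ΔY = k × (−c·ΔT) = (+$263.9 billion) / 0.16 ≈ +$1,649 billion.

+$1,649 billion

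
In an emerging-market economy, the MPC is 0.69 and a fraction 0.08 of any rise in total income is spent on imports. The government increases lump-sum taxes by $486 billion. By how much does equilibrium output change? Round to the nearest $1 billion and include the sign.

−$860 billion

A lump-sum tax change of +$486 billion shifts disposable income by −$486 billion; first-round consumption changes by −c × ΔT = −0.69 × (+$486 billion) = −$335.34 billion.
Expenditure multiplier = 1/(1 − c + m) = 1/(1 − 0.69 + 0.08) = 1/0.39 ≈ 2.564.
The tax multiplier is −c × k ≈ −1.769, so ΔY = k × (−c·ΔT) = (−$335.34 billion) / 0.39 ≈ −$860 billion.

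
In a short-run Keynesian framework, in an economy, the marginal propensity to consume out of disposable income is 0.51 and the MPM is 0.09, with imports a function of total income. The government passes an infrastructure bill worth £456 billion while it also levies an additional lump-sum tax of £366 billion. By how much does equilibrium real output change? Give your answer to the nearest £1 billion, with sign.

Expenditure multiplier = 1/(1 − c + m) = 1/(1 − 0.51 + 0.09) = 1/0.58 ≈ 1.724.
ΔG contributes k·ΔG = (+£456 billion) / 0.58 ≈ +£786.2 billion.
ΔT of +£366 billion changes first-round spending by −c·ΔT = −£186.66 billion, contributing k·(−c·ΔT) = (−£186.66 billion) / 0.58 ≈ −£321.8 billion.
Net ΔY = k(ΔG − c·ΔT) = (+£269.34 billion) / 0.58 ≈ +£464 billion.

+£464 billion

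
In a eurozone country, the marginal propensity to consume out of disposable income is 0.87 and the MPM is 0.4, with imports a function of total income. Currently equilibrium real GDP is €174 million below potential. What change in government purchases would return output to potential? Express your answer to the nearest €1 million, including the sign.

+€92 million

Spending multiplier = 1/(1 − c + m) = 1/(1 − 0.87 + 0.4) = 1/0.53 ≈ 1.887.
Need ΔY = +€174 million, so ΔG = ΔY/k = (+€174 million) × 0.53 ≈ +€92 million.
The government should increase government purchases by €92 million.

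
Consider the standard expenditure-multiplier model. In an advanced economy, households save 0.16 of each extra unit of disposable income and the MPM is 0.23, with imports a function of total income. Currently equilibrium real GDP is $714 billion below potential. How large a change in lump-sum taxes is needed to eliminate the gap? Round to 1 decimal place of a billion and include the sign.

−$331.5 billion

MPC = 1 − MPS = 1 − 0.16 = 0.84.
Spending multiplier = 1/(1 − c + m) = 1/(1 − 0.84 + 0.23) = 1/0.39 ≈ 2.564.
Tax multiplier = −c·k = −0.84/0.39 ≈ −2.154. Need ΔY = +$714 billion, so ΔT = ΔY/(−c·k) = −(+$714 billion) × 0.39 / 0.84 = −$331.5 billion.
The government should cut lump-sum taxes by $331.5 billion.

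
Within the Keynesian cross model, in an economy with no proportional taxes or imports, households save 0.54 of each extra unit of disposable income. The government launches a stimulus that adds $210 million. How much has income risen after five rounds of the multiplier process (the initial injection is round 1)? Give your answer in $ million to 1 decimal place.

$380.9 million

MPC = 1 − MPS = 1 − 0.54 = 0.46.
Round 1 adds ΔG = $210 million; each later round is MPC = 0.46 times the previous.
After 5 rounds: 210 + 96.6 + 44.436 + 20.44056 + 9.4026576 = ΔG·(1 − c^5)/(1 − c) = 210 × (1 − 0.0205962976)/0.54 ≈ $380.9 million.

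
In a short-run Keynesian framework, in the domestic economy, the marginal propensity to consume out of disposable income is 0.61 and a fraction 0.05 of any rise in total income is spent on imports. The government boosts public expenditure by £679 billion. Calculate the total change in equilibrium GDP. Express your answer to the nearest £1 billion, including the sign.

+£1,543 billion

Spending multiplier = 1/(1 − c + m) = 1/(1 − 0.61 + 0.05) = 1/0.44 ≈ 2.273.
ΔY = k × ΔG = (+£679 billion) / 0.44 ≈ +£1,543 billion.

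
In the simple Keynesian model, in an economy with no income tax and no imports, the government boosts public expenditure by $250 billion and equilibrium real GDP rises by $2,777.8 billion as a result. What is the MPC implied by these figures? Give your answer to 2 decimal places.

0.91

Implied spending multiplier k = ΔY/ΔG = 2,777.8/250 = 11.1112.
Since k = 1/(1 − MPC), MPC = 1 − 1/k = 1 − ΔG/ΔY = 1 − 250/2,777.8 ≈ 0.91.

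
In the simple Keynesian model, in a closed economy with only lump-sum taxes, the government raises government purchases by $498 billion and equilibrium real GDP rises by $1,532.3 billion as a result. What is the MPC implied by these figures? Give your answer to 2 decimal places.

Implied spending multiplier k = ΔY/ΔG = 1,532.3/498 ≈ 3.0769.
Since k = 1/(1 − MPC), MPC = 1 − 1/k = 1 − ΔG/ΔY = 1 − 498/1,532.3 ≈ 0.67.

0.67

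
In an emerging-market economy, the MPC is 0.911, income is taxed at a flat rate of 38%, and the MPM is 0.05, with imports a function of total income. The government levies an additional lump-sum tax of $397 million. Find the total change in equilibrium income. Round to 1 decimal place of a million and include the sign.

−$745.4 million

A lump-sum tax change of +$397 million shifts disposable income by −$397 million; first-round consumption changes by −c × ΔT = −0.911 × (+$397 million) = −$361.667 million.
Expenditure multiplier = 1/(1 − c(1−t) + m) = 1/(1 − 0.911×0.62 + 0.05) = 1/0.48518 ≈ 2.061.
The tax multiplier is −c × k ≈ −1.878, so ΔY = k × (−c·ΔT) = (−$361.667 million) / 0.48518 ≈ −$745.4 million.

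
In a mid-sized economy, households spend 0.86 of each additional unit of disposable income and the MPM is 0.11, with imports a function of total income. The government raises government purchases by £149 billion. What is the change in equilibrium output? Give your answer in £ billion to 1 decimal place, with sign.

+£596.0 billion

Spending multiplier = 1/(1 − c + m) = 1/(1 − 0.86 + 0.11) = 1/0.25 = 4.
ΔY = k × ΔG = (+£149 billion) / 0.25 = +£596 billion.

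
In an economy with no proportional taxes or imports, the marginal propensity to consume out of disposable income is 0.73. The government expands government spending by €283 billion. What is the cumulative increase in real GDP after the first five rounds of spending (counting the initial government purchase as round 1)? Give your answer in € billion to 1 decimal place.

Round 1 adds ΔG = €283 billion; each later round is MPC = 0.73 times the previous.
After 5 rounds: 283 + 206.59 + 150.8107 + 110.091811 + 80.36702203 = ΔG·(1 − c^5)/(1 − c) = 283 × (1 − 0.2073071593)/0.27 ≈ €830.9 billion.

€830.9 billion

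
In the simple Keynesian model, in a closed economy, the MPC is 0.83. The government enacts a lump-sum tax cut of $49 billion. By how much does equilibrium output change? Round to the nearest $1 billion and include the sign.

A lump-sum tax change of −$49 billion shifts disposable income by +$49 billion; first-round consumption changes by −c × ΔT = −0.83 × (−$49 billion) = +$40.67 billion.
Expenditure multiplier = 1/(1 − MPC) = 1/(1 − 0.83) = 1/0.17 ≈ 5.882.
The tax multiplier is −c × k ≈ −4.882, so ΔY = k × (−c·ΔT) = (+$40.67 billion) / 0.17 ≈ +$239 billion.

+$239 billion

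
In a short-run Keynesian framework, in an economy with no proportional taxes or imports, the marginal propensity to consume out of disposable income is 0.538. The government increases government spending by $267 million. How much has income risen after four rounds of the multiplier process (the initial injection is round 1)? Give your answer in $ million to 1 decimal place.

Round 1 adds ΔG = $267 million; each later round is MPC = 0.538 times the previous.
After 4 rounds: 267 + 143.646 + 77.281548 + 41.577472824 = ΔG·(1 − c^4)/(1 − c) = 267 × (1 − 0.083777829136)/0.462 ≈ $529.5 million.

$529.5 million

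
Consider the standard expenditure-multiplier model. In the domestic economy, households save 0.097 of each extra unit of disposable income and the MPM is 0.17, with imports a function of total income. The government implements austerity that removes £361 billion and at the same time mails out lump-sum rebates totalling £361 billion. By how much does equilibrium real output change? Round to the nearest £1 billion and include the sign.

−£131 billion

MPC = 1 − MPS = 1 − 0.097 = 0.903.
Expenditure multiplier = 1/(1 − c + m) = 1/(1 − 0.903 + 0.17) = 1/0.267 ≈ 3.745.
ΔG contributes k·ΔG = (−£361 billion) / 0.267 ≈ −£1,352.1 billion.
ΔT of −£361 billion changes first-round spending by −c·ΔT = +£325.983 billion, contributing k·(−c·ΔT) = (+£325.983 billion) / 0.267 ≈ +£1,220.9 billion.
Net ΔY = k(ΔG − c·ΔT) = (−£35.017 billion) / 0.267 ≈ −£131 billion.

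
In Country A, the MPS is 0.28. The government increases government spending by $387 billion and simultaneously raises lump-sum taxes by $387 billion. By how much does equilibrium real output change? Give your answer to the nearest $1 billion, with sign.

+$387 billion

MPC = 1 − MPS = 1 − 0.28 = 0.72.
Expenditure multiplier = 1/(1 − MPC) = 1/(1 − 0.72) = 1/0.28 ≈ 3.571.
ΔG contributes k·ΔG = (+$387 billion) / 0.28 ≈ +$1,382.1 billion.
ΔT of +$387 billion changes first-round spending by −c·ΔT = −$278.64 billion, contributing k·(−c·ΔT) = (−$278.64 billion) / 0.28 ≈ −$995.1 billion.
With ΔG = ΔT and no other leakages, the balanced-budget multiplier is 1, so ΔY = ΔG = +$387 billion.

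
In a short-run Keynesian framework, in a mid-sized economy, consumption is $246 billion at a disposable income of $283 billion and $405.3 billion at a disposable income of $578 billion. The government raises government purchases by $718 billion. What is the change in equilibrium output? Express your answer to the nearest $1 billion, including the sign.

+$1,561 billion

MPC = ΔC/ΔYd = (405.3 − 246)/(578 − 283) = 159.3/295 = 0.54.
Spending multiplier = 1/(1 − MPC) = 1/(1 − 0.54) = 1/0.46 ≈ 2.174.
ΔY = k × ΔG = (+$718 billion) / 0.46 ≈ +$1,561 billion.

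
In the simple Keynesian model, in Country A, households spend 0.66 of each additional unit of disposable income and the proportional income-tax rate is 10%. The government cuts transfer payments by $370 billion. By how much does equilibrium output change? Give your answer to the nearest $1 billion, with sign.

−$601 billion

The transfer change shifts disposable income by −$370 billion, so first-round consumption changes by c·ΔTR = 0.66 × (−$370 billion) = −$244.2 billion.
Expenditure multiplier = 1/(1 − c(1−t)) = 1/(1 − 0.66×0.9) = 1/0.406 ≈ 2.463.
The transfer multiplier is c × k ≈ 1.626, so ΔY = k × (c·ΔTR) = (−$244.2 billion) / 0.406 ≈ −$601 billion.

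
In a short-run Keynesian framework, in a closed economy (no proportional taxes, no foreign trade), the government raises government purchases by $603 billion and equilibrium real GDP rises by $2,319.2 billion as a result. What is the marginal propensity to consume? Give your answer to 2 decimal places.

Implied spending multiplier k = ΔY/ΔG = 2,319.2/603 ≈ 3.8461.
Since k = 1/(1 − MPC), MPC = 1 − 1/k = 1 − ΔG/ΔY = 1 − 603/2,319.2 ≈ 0.74.

0.74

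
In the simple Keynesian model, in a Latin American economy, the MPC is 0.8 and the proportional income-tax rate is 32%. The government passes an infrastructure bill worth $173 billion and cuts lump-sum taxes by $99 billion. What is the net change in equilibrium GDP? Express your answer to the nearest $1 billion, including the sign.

+$553 billion

Expenditure multiplier = 1/(1 − c(1−t)) = 1/(1 − 0.8×0.68) = 1/0.456 ≈ 2.193.
ΔG contributes k·ΔG = (+$173 billion) / 0.456 ≈ +$379.4 billion.
ΔT of −$99 billion changes first-round spending by −c·ΔT = +$79.2 billion, contributing k·(−c·ΔT) = (+$79.2 billion) / 0.456 ≈ +$173.7 billion.
Net ΔY = k(ΔG − c·ΔT) = (+$252.2 billion) / 0.456 ≈ +$553 billion.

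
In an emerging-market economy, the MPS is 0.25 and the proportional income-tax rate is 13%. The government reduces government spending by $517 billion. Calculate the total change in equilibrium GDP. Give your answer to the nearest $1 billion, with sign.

MPC = 1 − MPS = 1 − 0.25 = 0.75.
Government-spending multiplier = 1/(1 − c(1−t)) = 1/(1 − 0.75×0.87) = 1/0.3475 ≈ 2.878.
ΔY = k × ΔG = (−$517 billion) / 0.3475 ≈ −$1,488 billion.

−$1,488 billion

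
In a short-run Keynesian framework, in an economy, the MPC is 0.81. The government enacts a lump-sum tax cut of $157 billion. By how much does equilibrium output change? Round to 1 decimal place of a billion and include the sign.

+$669.3 billion

A lump-sum tax change of −$157 billion shifts disposable income by +$157 billion; first-round consumption changes by −c × ΔT = −0.81 × (−$157 billion) = +$127.17 billion.
Expenditure multiplier = 1/(1 − MPC) = 1/(1 − 0.81) = 1/0.19 ≈ 5.263.
The tax multiplier is −c × k ≈ −4.263, so ΔY = k × (−c·ΔT) = (+$127.17 billion) / 0.19 ≈ +$669.3 billion.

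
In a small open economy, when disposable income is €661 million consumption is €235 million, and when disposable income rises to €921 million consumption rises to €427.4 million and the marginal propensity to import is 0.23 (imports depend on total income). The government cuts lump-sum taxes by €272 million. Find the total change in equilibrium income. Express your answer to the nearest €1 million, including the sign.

+€411 million

MPC = ΔC/ΔYd = (427.4 − 235)/(921 − 661) = 192.4/260 = 0.74.
A lump-sum tax change of −€272 million shifts disposable income by +€272 million; first-round consumption changes by −c × ΔT = −0.74 × (−€272 million) = +€201.28 million.
Expenditure multiplier = 1/(1 − c + m) = 1/(1 − 0.74 + 0.23) = 1/0.49 ≈ 2.041.
The tax multiplier is −c × k ≈ −1.51, so ΔY = k × (−c·ΔT) = (+€201.28 million) / 0.49 ≈ +€411 million.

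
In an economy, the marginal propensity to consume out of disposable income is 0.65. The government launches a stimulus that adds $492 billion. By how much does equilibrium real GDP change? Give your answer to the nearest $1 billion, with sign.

Government-spending multiplier = 1/(1 − MPC) = 1/(1 − 0.65) = 1/0.35 ≈ 2.857.
ΔY = k × ΔG = (+$492 billion) / 0.35 ≈ +$1,406 billion.

+$1,406 billion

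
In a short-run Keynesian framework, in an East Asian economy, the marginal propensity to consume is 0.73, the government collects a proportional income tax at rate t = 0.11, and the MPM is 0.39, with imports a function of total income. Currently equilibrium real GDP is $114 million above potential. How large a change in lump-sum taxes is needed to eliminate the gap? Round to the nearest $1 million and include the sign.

+$116 million

Spending multiplier = 1/(1 − c(1−t) + m) = 1/(1 − 0.73×0.89 + 0.39) = 1/0.7403 ≈ 1.351.
Tax multiplier = −c·k = −0.73/0.7403 ≈ −0.986. Need ΔY = −$114 million, so ΔT = ΔY/(−c·k) = −(−$114 million) × 0.7403 / 0.73 ≈ +$116 million.
The government should raise lump-sum taxes by $116 million.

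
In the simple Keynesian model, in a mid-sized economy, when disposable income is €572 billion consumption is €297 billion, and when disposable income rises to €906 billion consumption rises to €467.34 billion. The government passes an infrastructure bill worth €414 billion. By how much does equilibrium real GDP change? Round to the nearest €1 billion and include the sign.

+€845 billion

MPC = ΔC/ΔYd = (467.34 − 297)/(906 − 572) = 170.34/334 = 0.51.
Spending multiplier = 1/(1 − MPC) = 1/(1 − 0.51) = 1/0.49 ≈ 2.041.
ΔY = k × ΔG = (+€414 billion) / 0.49 ≈ +€845 billion.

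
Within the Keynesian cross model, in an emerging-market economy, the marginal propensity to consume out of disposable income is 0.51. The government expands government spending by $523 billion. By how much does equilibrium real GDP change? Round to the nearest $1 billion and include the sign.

+$1,067 billion

Government-spending multiplier = 1/(1 − MPC) = 1/(1 − 0.51) = 1/0.49 ≈ 2.041.
ΔY = k × ΔG = (+$523 billion) / 0.49 ≈ +$1,067 billion.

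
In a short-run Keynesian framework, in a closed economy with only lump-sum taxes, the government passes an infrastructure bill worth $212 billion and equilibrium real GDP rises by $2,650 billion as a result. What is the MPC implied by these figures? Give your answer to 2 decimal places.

0.92

Implied spending multiplier k = ΔY/ΔG = 2,650/212 = 12.5.
Since k = 1/(1 − MPC), MPC = 1 − 1/k = 1 − ΔG/ΔY = 1 − 212/2,650 = 0.92.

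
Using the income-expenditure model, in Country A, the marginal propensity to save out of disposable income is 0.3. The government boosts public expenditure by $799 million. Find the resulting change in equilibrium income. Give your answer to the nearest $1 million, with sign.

MPC = 1 − MPS = 1 − 0.3 = 0.7.
Government-spending multiplier = 1/(1 − MPC) = 1/(1 − 0.7) = 1/0.3 ≈ 3.333.
ΔY = k × ΔG = (+$799 million) / 0.3 ≈ +$2,663 million.

+$2,663 million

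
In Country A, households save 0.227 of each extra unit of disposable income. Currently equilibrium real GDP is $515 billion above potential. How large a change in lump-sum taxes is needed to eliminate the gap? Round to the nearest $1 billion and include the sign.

MPC = 1 − MPS = 1 − 0.227 = 0.773.
Spending multiplier = 1/(1 − MPC) = 1/(1 − 0.773) = 1/0.227 ≈ 4.405.
Tax multiplier = −c·k = −0.773/0.227 ≈ −3.405. Need ΔY = −$515 billion, so ΔT = ΔY/(−c·k) = −(−$515 billion) × 0.227 / 0.773 ≈ +$151 billion.
The government should raise lump-sum taxes by $151 billion.

+$151 billion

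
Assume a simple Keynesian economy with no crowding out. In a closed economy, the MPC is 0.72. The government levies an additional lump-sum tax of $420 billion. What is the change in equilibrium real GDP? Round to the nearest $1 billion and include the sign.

A lump-sum tax change of +$420 billion shifts disposable income by −$420 billion; first-round consumption changes by −c × ΔT = −0.72 × (+$420 billion) = −$302.4 billion.
Expenditure multiplier = 1/(1 − MPC) = 1/(1 − 0.72) = 1/0.28 ≈ 3.571.
The tax multiplier is −c × k ≈ −2.571, so ΔY = k × (−c·ΔT) = (−$302.4 billion) / 0.28 = −$1,080 billion.

−$1,080 billion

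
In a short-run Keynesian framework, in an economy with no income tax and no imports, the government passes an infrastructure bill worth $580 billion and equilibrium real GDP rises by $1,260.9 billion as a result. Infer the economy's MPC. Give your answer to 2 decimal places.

Implied spending multiplier k = ΔY/ΔG = 1,260.9/580 ≈ 2.174.
Since k = 1/(1 − MPC), MPC = 1 − 1/k = 1 − ΔG/ΔY = 1 − 580/1,260.9 ≈ 0.54.

0.54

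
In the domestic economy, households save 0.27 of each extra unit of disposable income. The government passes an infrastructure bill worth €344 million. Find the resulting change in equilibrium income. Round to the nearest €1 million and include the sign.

+€1,274 million

MPC = 1 − MPS = 1 − 0.27 = 0.73.
Spending multiplier = 1/(1 − MPC) = 1/(1 − 0.73) = 1/0.27 ≈ 3.704.
ΔY = k × ΔG = (+€344 million) / 0.27 ≈ +€1,274 million.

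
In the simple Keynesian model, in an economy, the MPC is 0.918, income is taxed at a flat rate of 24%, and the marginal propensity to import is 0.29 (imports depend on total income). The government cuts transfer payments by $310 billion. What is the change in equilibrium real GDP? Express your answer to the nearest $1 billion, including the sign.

−$480 billion

The transfer change shifts disposable income by −$310 billion, so first-round consumption changes by c·ΔTR = 0.918 × (−$310 billion) = −$284.58 billion.
Expenditure multiplier = 1/(1 − c(1−t) + m) = 1/(1 − 0.918×0.76 + 0.29) = 1/0.59232 ≈ 1.688.
The transfer multiplier is c × k ≈ 1.55, so ΔY = k × (c·ΔTR) = (−$284.58 billion) / 0.59232 ≈ −$480 billion.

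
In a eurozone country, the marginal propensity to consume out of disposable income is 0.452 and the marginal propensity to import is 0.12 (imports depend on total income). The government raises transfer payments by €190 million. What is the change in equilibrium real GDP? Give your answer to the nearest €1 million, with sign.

The transfer change shifts disposable income by +€190 million, so first-round consumption changes by c·ΔTR = 0.452 × (+€190 million) = +€85.88 million.
Expenditure multiplier = 1/(1 − c + m) = 1/(1 − 0.452 + 0.12) = 1/0.668 ≈ 1.497.
The transfer multiplier is c × k ≈ 0.677, so ΔY = k × (c·ΔTR) = (+€85.88 million) / 0.668 ≈ +€129 million.

+€129 million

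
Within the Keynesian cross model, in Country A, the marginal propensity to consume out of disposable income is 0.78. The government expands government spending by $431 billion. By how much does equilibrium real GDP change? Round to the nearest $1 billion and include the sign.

+$1,959 billion

Government-spending multiplier = 1/(1 − MPC) = 1/(1 − 0.78) = 1/0.22 ≈ 4.545.
ΔY = k × ΔG = (+$431 billion) / 0.22 ≈ +$1,959 billion.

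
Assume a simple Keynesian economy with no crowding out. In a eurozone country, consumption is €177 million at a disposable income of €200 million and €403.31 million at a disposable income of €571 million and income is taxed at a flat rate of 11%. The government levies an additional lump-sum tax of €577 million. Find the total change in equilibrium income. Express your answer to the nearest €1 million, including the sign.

−€770 million

MPC = ΔC/ΔYd = (403.31 − 177)/(571 − 200) = 226.31/371 = 0.61.
A lump-sum tax change of +€577 million shifts disposable income by −€577 million; first-round consumption changes by −c × ΔT = −0.61 × (+€577 million) = −€351.97 million.
Expenditure multiplier = 1/(1 − c(1−t)) = 1/(1 − 0.61×0.89) = 1/0.4571 ≈ 2.188.
The tax multiplier is −c × k ≈ −1.335, so ΔY = k × (−c·ΔT) = (−€351.97 million) / 0.4571 ≈ −€770 million.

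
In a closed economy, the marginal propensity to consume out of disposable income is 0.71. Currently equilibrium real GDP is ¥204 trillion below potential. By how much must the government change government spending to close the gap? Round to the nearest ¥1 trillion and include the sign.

Spending multiplier = 1/(1 − MPC) = 1/(1 − 0.71) = 1/0.29 ≈ 3.448.
Need ΔY = +¥204 trillion, so ΔG = ΔY/k = (+¥204 trillion) × 0.29 ≈ +¥59 trillion.
The government should increase government spending by ¥59 trillion.

+¥59 trillion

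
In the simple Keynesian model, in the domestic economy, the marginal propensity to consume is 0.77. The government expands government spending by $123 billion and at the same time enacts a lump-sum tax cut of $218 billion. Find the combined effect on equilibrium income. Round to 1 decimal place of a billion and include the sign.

+$1,264.6 billion

Expenditure multiplier = 1/(1 − MPC) = 1/(1 − 0.77) = 1/0.23 ≈ 4.348.
ΔG contributes k·ΔG = (+$123 billion) / 0.23 ≈ +$534.8 billion.
ΔT of −$218 billion changes first-round spending by −c·ΔT = +$167.86 billion, contributing k·(−c·ΔT) = (+$167.86 billion) / 0.23 ≈ +$729.8 billion.
Net ΔY = k(ΔG − c·ΔT) = (+$290.86 billion) / 0.23 ≈ +$1,264.6 billion.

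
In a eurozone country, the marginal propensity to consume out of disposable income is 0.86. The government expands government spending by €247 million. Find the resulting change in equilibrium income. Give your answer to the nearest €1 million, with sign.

Government-spending multiplier = 1/(1 − MPC) = 1/(1 − 0.86) = 1/0.14 ≈ 7.143.
ΔY = k × ΔG = (+€247 million) / 0.14 ≈ +€1,764 million.

+€1,764 million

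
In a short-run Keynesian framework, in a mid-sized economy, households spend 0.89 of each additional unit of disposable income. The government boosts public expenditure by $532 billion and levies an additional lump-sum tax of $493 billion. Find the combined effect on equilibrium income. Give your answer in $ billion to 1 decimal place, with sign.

+$847.5 billion

Expenditure multiplier = 1/(1 − MPC) = 1/(1 − 0.89) = 1/0.11 ≈ 9.091.
ΔG contributes k·ΔG = (+$532 billion) / 0.11 ≈ +$4,836.4 billion.
ΔT of +$493 billion changes first-round spending by −c·ΔT = −$438.77 billion, contributing k·(−c·ΔT) = (−$438.77 billion) / 0.11 ≈ −$3,988.8 billion.
Net ΔY = k(ΔG − c·ΔT) = (+$93.23 billion) / 0.11 ≈ +$847.5 billion.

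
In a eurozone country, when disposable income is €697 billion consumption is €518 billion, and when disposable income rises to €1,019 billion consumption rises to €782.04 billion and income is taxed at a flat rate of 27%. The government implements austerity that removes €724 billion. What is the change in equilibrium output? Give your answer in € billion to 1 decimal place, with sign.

−€1,803.7 billion

MPC = ΔC/ΔYd = (782.04 − 518)/(1,019 − 697) = 264.04/322 = 0.82.
Expenditure multiplier = 1/(1 − c(1−t)) = 1/(1 − 0.82×0.73) = 1/0.4014 ≈ 2.491.
ΔY = k × ΔG = (−€724 billion) / 0.4014 ≈ −€1,803.7 billion.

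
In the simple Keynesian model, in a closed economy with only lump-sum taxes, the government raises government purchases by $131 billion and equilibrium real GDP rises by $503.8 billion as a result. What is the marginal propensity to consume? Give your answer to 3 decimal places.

Implied spending multiplier k = ΔY/ΔG = 503.8/131 ≈ 3.8458.
Since k = 1/(1 − MPC), MPC = 1 − 1/k = 1 − ΔG/ΔY = 1 − 131/503.8 ≈ 0.740.

0.740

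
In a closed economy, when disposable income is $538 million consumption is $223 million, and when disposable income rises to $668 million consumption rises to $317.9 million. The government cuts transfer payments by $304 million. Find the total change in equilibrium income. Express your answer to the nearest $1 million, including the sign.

−$822 million

MPC = ΔC/ΔYd = (317.9 − 223)/(668 − 538) = 94.9/130 = 0.73.
The transfer change shifts disposable income by −$304 million, so first-round consumption changes by c·ΔTR = 0.73 × (−$304 million) = −$221.92 million.
Expenditure multiplier = 1/(1 − MPC) = 1/(1 − 0.73) = 1/0.27 ≈ 3.704.
The transfer multiplier is c × k ≈ 2.704, so ΔY = k × (c·ΔTR) = (−$221.92 million) / 0.27 ≈ −$822 million.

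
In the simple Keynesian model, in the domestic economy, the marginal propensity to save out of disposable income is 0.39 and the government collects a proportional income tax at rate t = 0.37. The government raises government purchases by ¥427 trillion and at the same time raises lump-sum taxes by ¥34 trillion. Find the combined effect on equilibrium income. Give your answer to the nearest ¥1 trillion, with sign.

MPC = 1 − MPS = 1 − 0.39 = 0.61.
Expenditure multiplier = 1/(1 − c(1−t)) = 1/(1 − 0.61×0.63) = 1/0.6157 ≈ 1.624.
ΔG contributes k·ΔG = (+¥427 trillion) / 0.6157 ≈ +¥693.5 trillion.
ΔT of +¥34 trillion changes first-round spending by −c·ΔT = −¥20.74 trillion, contributing k·(−c·ΔT) = (−¥20.74 trillion) / 0.6157 ≈ −¥33.7 trillion.
Net ΔY = k(ΔG − c·ΔT) = (+¥406.26 trillion) / 0.6157 ≈ +¥660 trillion.

+¥660 trillion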